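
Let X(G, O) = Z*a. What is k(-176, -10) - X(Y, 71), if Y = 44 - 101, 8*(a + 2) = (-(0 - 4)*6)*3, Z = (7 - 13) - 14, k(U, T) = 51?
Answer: 191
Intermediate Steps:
Z = -20 (Z = -6 - 14 = -20)
a = 7 (a = -2 + ((-(0 - 4)*6)*3)/8 = -2 + ((-1*(-4)*6)*3)/8 = -2 + ((4*6)*3)/8 = -2 + (24*3)/8 = -2 + (⅛)*72 = -2 + 9 = 7)
Y = -57
X(G, O) = -140 (X(G, O) = -20*7 = -140)
k(-176, -10) - X(Y, 71) = 51 - 1*(-140) = 51 + 140 = 191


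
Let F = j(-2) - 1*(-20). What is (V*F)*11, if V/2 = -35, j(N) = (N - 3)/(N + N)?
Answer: -32725/2 ≈ -16363.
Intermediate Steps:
j(N) = (-3 + N)/(2*N) (j(N) = (-3 + N)/((2*N)) = (-3 + N)*(1/(2*N)) = (-3 + N)/(2*N))
V = -70 (V = 2*(-35) = -70)
F = 85/4 (F = (½)*(-3 - 2)/(-2) - 1*(-20) = (½)*(-½)*(-5) + 20 = 5/4 + 20 = 85/4 ≈ 21.250)
(V*F)*11 = -70*85/4*11 = -2975/2*11 = -32725/2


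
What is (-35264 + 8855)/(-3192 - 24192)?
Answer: 8803/9128 ≈ 0.96440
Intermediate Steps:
(-35264 + 8855)/(-3192 - 24192) = -26409/(-27384) = -26409*(-1/27384) = 8803/9128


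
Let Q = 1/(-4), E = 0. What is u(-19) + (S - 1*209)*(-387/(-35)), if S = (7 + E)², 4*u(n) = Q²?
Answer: -792569/448 ≈ -1769.1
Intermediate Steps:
Q = -¼ ≈ -0.25000
u(n) = 1/64 (u(n) = (-¼)²/4 = (¼)*(1/16) = 1/64)
S = 49 (S = (7 + 0)² = 7² = 49)
u(-19) + (S - 1*209)*(-387/(-35)) = 1/64 + (49 - 1*209)*(-387/(-35)) = 1/64 + (49 - 209)*(-387*(-1/35)) = 1/64 - 160*387/35 = 1/64 - 12384/7 = -792569/448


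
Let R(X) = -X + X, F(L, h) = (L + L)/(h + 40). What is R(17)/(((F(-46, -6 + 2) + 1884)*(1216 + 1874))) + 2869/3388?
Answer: 2869/3388 ≈ 0.84681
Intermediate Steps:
F(L, h) = 2*L/(40 + h) (F(L, h) = (2*L)/(40 + h) = 2*L/(40 + h))
R(X) = 0
R(17)/(((F(-46, -6 + 2) + 1884)*(1216 + 1874))) + 2869/3388 = 0/(((2*(-46)/(40 + (-6 + 2)) + 1884)*(1216 + 1874))) + 2869/3388 = 0/(((2*(-46)/(40 - 4) + 1884)*3090)) + 2869*(1/3388) = 0/(((2*(-46)/36 + 1884)*3090)) + 2869/3388 = 0/(((2*(-46)*(1/36) + 1884)*3090)) + 2869/3388 = 0/(((-23/9 + 1884)*3090)) + 2869/3388 = 0/(((16933/9)*3090)) + 2869/3388 = 0/(17440990/3) + 2869/3388 = 0*(3/17440990) + 2869/3388 = 0 + 2869/3388 = 2869/3388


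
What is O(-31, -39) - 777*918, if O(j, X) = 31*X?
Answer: -714495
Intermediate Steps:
O(-31, -39) - 777*918 = 31*(-39) - 777*918 = -1209 - 713286 = -714495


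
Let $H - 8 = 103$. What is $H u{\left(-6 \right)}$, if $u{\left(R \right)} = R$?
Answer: $-666$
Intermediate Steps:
$H = 111$ ($H = 8 + 103 = 111$)
$H u{\left(-6 \right)} = 111 \left(-6\right) = -666$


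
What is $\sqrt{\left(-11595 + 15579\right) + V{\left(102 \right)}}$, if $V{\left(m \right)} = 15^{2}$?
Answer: $\sqrt{4209} \approx 64.877$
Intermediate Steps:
$V{\left(m \right)} = 225$
$\sqrt{\left(-11595 + 15579\right) + V{\left(102 \right)}} = \sqrt{\left(-11595 + 15579\right) + 225} = \sqrt{3984 + 225} = \sqrt{4209}$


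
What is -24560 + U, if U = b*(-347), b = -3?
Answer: -23519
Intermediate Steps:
U = 1041 (U = -3*(-347) = 1041)
-24560 + U = -24560 + 1041 = -23519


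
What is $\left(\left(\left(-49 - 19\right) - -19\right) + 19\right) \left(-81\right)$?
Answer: $2430$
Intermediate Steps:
$\left(\left(\left(-49 - 19\right) - -19\right) + 19\right) \left(-81\right) = \left(\left(-68 + \left(20 - 1\right)\right) + 19\right) \left(-81\right) = \left(\left(-68 + 19\right) + 19\right) \left(-81\right) = \left(-49 + 19\right) \left(-81\right) = \left(-30\right) \left(-81\right) = 2430$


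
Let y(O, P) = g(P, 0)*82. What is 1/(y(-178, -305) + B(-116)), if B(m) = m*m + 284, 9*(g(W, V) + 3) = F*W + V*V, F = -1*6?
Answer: 3/90502 ≈ 3.3148e-5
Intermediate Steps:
F = -6
g(W, V) = -3 - 2*W/3 + V²/9 (g(W, V) = -3 + (-6*W + V*V)/9 = -3 + (-6*W + V²)/9 = -3 + (V² - 6*W)/9 = -3 + (-2*W/3 + V²/9) = -3 - 2*W/3 + V²/9)
B(m) = 284 + m² (B(m) = m² + 284 = 284 + m²)
y(O, P) = -246 - 164*P/3 (y(O, P) = (-3 - 2*P/3 + (⅑)*0²)*82 = (-3 - 2*P/3 + (⅑)*0)*82 = (-3 - 2*P/3 + 0)*82 = (-3 - 2*P/3)*82 = -246 - 164*P/3)
1/(y(-178, -305) + B(-116)) = 1/((-246 - 164/3*(-305)) + (284 + (-116)²)) = 1/((-246 + 50020/3) + (284 + 13456)) = 1/(49282/3 + 13740) = 1/(90502/3) = 3/90502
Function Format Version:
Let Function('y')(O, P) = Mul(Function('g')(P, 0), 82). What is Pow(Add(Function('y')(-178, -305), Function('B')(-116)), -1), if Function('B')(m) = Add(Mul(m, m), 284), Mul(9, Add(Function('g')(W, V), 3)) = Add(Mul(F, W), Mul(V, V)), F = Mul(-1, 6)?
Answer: Rational(3, 90502) ≈ 3.3148e-5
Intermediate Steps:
F = -6
Function('g')(W, V) = Add(-3, Mul(Rational(-2, 3), W), Mul(Rational(1, 9), Pow(V, 2))) (Function('g')(W, V) = Add(-3, Mul(Rational(1, 9), Add(Mul(-6, W), Mul(V, V)))) = Add(-3, Mul(Rational(1, 9), Add(Mul(-6, W), Pow(V, 2)))) = Add(-3, Mul(Rational(1, 9), Add(Pow(V, 2), Mul(-6, W)))) = Add(-3, Add(Mul(Rational(-2, 3), W), Mul(Rational(1, 9), Pow(V, 2)))) = Add(-3, Mul(Rational(-2, 3), W), Mul(Rational(1, 9), Pow(V, 2))))
Function('B')(m) = Add(284, Pow(m, 2)) (Function('B')(m) = Add(Pow(m, 2), 284) = Add(284, Pow(m, 2)))
Function('y')(O, P) = Add(-246, Mul(Rational(-164, 3), P)) (Function('y')(O, P) = Mul(Add(-3, Mul(Rational(-2, 3), P), Mul(Rational(1, 9), Pow(0, 2))), 82) = Mul(Add(-3, Mul(Rational(-2, 3), P), Mul(Rational(1, 9), 0)), 82) = Mul(Add(-3, Mul(Rational(-2, 3), P), 0), 82) = Mul(Add(-3, Mul(Rational(-2, 3), P)), 82) = Add(-246, Mul(Rational(-164, 3), P)))
Pow(Add(Function('y')(-178, -305), Function('B')(-116)), -1) = Pow(Add(Add(-246, Mul(Rational(-164, 3), -305)), Add(284, Pow(-116, 2))), -1) = Pow(Add(Add(-246, Rational(50020, 3)), Add(284, 13456)), -1) = Pow(Add(Rational(49282, 3), 13740), -1) = Pow(Rational(90502, 3), -1) = Rational(3, 90502)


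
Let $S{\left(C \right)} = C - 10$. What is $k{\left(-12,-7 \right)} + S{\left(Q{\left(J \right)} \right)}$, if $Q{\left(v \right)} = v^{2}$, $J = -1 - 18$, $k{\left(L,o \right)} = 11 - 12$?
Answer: $350$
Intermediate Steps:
$k{\left(L,o \right)} = -1$ ($k{\left(L,o \right)} = 11 - 12 = -1$)
$J = -19$ ($J = -1 - 18 = -19$)
$S{\left(C \right)} = -10 + C$
$k{\left(-12,-7 \right)} + S{\left(Q{\left(J \right)} \right)} = -1 - \left(10 - \left(-19\right)^{2}\right) = -1 + \left(-10 + 361\right) = -1 + 351 = 350$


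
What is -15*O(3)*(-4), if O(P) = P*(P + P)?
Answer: 1080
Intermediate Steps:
O(P) = 2*P² (O(P) = P*(2*P) = 2*P²)
-15*O(3)*(-4) = -30*3²*(-4) = -30*9*(-4) = -15*18*(-4) = -270*(-4) = 1080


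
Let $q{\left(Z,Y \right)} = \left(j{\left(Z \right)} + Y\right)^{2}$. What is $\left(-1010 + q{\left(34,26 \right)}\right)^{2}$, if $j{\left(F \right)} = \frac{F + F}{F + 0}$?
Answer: $51076$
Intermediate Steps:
$j{\left(F \right)} = 2$ ($j{\left(F \right)} = \frac{2 F}{F} = 2$)
$q{\left(Z,Y \right)} = \left(2 + Y\right)^{2}$
$\left(-1010 + q{\left(34,26 \right)}\right)^{2} = \left(-1010 + \left(2 + 26\right)^{2}\right)^{2} = \left(-1010 + 28^{2}\right)^{2} = \left(-1010 + 784\right)^{2} = \left(-226\right)^{2} = 51076$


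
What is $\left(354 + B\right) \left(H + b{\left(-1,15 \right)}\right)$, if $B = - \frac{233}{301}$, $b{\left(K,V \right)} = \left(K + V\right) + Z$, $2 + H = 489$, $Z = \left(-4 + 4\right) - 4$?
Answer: $\frac{7548791}{43} \approx 1.7555 \cdot 10^{5}$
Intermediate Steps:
$Z = -4$ ($Z = 0 - 4 = -4$)
$H = 487$ ($H = -2 + 489 = 487$)
$b{\left(K,V \right)} = -4 + K + V$ ($b{\left(K,V \right)} = \left(K + V\right) - 4 = -4 + K + V$)
$B = - \frac{233}{301}$ ($B = \left(-233\right) \frac{1}{301} = - \frac{233}{301} \approx -0.77409$)
$\left(354 + B\right) \left(H + b{\left(-1,15 \right)}\right) = \left(354 - \frac{233}{301}\right) \left(487 - -10\right) = \frac{106321 \left(487 + 10\right)}{301} = \frac{106321}{301} \cdot 497 = \frac{7548791}{43}$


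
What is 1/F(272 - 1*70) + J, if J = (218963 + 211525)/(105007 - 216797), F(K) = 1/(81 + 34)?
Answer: 6212681/55895 ≈ 111.15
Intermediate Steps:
F(K) = 1/115
J = -215244/55895 (J = 430488/(-111790) = 430488*(-1/111790) = -215244/55895 ≈ -3.8509)
1/F(272 - 1*70) + J = 1/(1/115) - 215244/55895 = 115 - 215244/55895 = 6212681/55895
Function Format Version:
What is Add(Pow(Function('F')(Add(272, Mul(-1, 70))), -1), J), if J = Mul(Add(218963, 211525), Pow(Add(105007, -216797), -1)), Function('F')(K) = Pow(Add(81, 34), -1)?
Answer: Rational(6212681, 55895) ≈ 111.15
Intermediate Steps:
Function('F')(K) = Rational(1, 115) (Function('F')(K) = Pow(115, -1) = Rational(1, 115))
J = Rational(-215244, 55895) (J = Mul(430488, Pow(-111790, -1)) = Mul(430488, Rational(-1, 111790)) = Rational(-215244, 55895) ≈ -3.8509)
Add(Pow(Function('F')(Add(272, Mul(-1, 70))), -1), J) = Add(Pow(Rational(1, 115), -1), Rational(-215244, 55895)) = Add(115, Rational(-215244, 55895)) = Rational(6212681, 55895)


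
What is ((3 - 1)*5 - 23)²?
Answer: 169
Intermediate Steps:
((3 - 1)*5 - 23)² = (2*5 - 23)² = (10 - 23)² = (-13)² = 169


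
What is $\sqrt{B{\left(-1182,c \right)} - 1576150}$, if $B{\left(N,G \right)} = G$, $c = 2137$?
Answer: $i \sqrt{1574013} \approx 1254.6 i$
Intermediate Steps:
$\sqrt{B{\left(-1182,c \right)} - 1576150} = \sqrt{2137 - 1576150} = \sqrt{-1574013} = i \sqrt{1574013}$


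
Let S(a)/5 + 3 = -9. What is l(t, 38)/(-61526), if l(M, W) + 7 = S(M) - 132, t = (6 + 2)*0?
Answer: 199/61526 ≈ 0.0032344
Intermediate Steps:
t = 0 (t = 8*0 = 0)
S(a) = -60 (S(a) = -15 + 5*(-9) = -15 - 45 = -60)
l(M, W) = -199 (l(M, W) = -7 + (-60 - 132) = -7 - 192 = -199)
l(t, 38)/(-61526) = -199/(-61526) = -199*(-1/61526) = 199/61526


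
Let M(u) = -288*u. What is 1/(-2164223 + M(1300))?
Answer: -1/2538623 ≈ -3.9391e-7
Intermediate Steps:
1/(-2164223 + M(1300)) = 1/(-2164223 - 288*1300) = 1/(-2164223 - 374400) = 1/(-2538623) = -1/2538623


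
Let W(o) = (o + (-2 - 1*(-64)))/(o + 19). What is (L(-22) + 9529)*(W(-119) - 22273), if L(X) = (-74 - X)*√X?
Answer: -21223398547/100 + 28954159*I*√22/25 ≈ -2.1223e+8 + 5.4323e+6*I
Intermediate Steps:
L(X) = √X*(-74 - X)
W(o) = (62 + o)/(19 + o) (W(o) = (o + (-2 + 64))/(19 + o) = (o + 62)/(19 + o) = (62 + o)/(19 + o))
(L(-22) + 9529)*(W(-119) - 22273) = (√(-22)*(-74 - 1*(-22)) + 9529)*((62 - 119)/(19 - 119) - 22273) = ((I*√22)*(-74 + 22) + 9529)*(-57/(-100) - 22273) = ((I*√22)*(-52) + 9529)*(-1/100*(-57) - 22273) = (-52*I*√22 + 9529)*(57/100 - 22273) = (9529 - 52*I*√22)*(-2227243/100) = -21223398547/100 + 28954159*I*√22/25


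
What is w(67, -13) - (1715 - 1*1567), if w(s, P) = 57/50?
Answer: -7343/50 ≈ -146.86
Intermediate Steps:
w(s, P) = 57/50 (w(s, P) = 57*(1/50) = 57/50)
w(67, -13) - (1715 - 1*1567) = 57/50 - (1715 - 1*1567) = 57/50 - (1715 - 1567) = 57/50 - 1*148 = 57/50 - 148 = -7343/50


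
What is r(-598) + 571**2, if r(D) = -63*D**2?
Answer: -22203011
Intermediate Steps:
r(-598) + 571**2 = -63*(-598)**2 + 571**2 = -63*357604 + 326041 = -22529052 + 326041 = -22203011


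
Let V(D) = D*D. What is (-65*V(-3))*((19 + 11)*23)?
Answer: -403650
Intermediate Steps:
V(D) = D²
(-65*V(-3))*((19 + 11)*23) = (-65*(-3)²)*((19 + 11)*23) = (-65*9)*(30*23) = -585*690 = -403650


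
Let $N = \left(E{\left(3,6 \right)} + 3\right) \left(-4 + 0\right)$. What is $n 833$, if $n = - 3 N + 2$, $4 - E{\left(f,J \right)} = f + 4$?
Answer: $1666$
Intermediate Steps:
$E{\left(f,J \right)} = - f$ ($E{\left(f,J \right)} = 4 - \left(f + 4\right) = 4 - \left(4 + f\right) = - f$)
$N = 0$ ($N = \left(\left(-1\right) 3 + 3\right) \left(-4 + 0\right) = \left(-3 + 3\right) \left(-4\right) = 0 \left(-4\right) = 0$)
$n = 2$ ($n = \left(-3\right) 0 + 2 = 0 + 2 = 2$)
$n 833 = 2 \cdot 833 = 1666$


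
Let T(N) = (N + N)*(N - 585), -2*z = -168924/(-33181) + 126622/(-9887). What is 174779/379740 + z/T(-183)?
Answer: 1343127573299900477/2918108328646878720 ≈ 0.46027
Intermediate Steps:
z = 1265646497/328060547 (z = -(-168924/(-33181) + 126622/(-9887))/2 = -(-168924*(-1/33181) + 126622*(-1/9887))/2 = -(168924/33181 - 126622/9887)/2 = -½*(-2531292994/328060547) = 1265646497/328060547 ≈ 3.8580)
T(N) = 2*N*(-585 + N) (T(N) = (2*N)*(-585 + N) = 2*N*(-585 + N))
174779/379740 + z/T(-183) = 174779/379740 + 1265646497/(328060547*((2*(-183)*(-585 - 183)))) = 174779*(1/379740) + 1265646497/(328060547*((2*(-183)*(-768)))) = 174779/379740 + (1265646497/328060547)/281088 = 174779/379740 + (1265646497/328060547)*(1/281088) = 174779/379740 + 1265646497/92213883035136 = 1343127573299900477/2918108328646878720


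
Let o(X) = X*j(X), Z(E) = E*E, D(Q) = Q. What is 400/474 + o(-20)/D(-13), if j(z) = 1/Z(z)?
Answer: 52237/61620 ≈ 0.84773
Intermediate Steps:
Z(E) = E**2
j(z) = z**(-2) (j(z) = 1/(z**2) = z**(-2))
o(X) = 1/X (o(X) = X/X**2 = 1/X)
400/474 + o(-20)/D(-13) = 400/474 + 1/(-20*(-13)) = 400*(1/474) - 1/20*(-1/13) = 200/237 + 1/260 = 52237/61620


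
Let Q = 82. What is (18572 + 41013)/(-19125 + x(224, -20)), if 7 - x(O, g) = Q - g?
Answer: -11917/3844 ≈ -3.1002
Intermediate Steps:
x(O, g) = -75 + g (x(O, g) = 7 - (82 - g) = 7 + (-82 + g) = -75 + g)
(18572 + 41013)/(-19125 + x(224, -20)) = (18572 + 41013)/(-19125 + (-75 - 20)) = 59585/(-19125 - 95) = 59585/(-19220) = 59585*(-1/19220) = -11917/3844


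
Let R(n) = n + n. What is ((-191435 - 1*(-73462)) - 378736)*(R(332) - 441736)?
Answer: 219084432048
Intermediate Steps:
R(n) = 2*n
((-191435 - 1*(-73462)) - 378736)*(R(332) - 441736) = ((-191435 - 1*(-73462)) - 378736)*(2*332 - 441736) = ((-191435 + 73462) - 378736)*(664 - 441736) = (-117973 - 378736)*(-441072) = -496709*(-441072) = 219084432048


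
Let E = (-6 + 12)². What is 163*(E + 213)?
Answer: 40587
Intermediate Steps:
E = 36 (E = 6² = 36)
163*(E + 213) = 163*(36 + 213) = 163*249 = 40587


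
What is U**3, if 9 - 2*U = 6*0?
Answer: 729/8 ≈ 91.125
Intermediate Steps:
U = 9/2 (U = 9/2 - 3*0 = 9/2 - 1/2*0 = 9/2 + 0 = 9/2 ≈ 4.5000)
U**3 = (9/2)**3 = 729/8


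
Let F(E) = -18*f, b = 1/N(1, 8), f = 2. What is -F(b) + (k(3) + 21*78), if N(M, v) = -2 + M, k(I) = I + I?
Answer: 1680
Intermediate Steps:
k(I) = 2*I
b = -1 (b = 1/(-2 + 1) = 1/(-1) = -1)
F(E) = -36 (F(E) = -18*2 = -36)
-F(b) + (k(3) + 21*78) = -1*(-36) + (2*3 + 21*78) = 36 + (6 + 1638) = 36 + 1644 = 1680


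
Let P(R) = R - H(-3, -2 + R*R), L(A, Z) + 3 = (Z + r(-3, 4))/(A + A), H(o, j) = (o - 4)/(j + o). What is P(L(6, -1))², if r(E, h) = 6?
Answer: 21390625/8363664 ≈ 2.5576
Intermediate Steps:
H(o, j) = (-4 + o)/(j + o)
L(A, Z) = -3 + (6 + Z)/(2*A) (L(A, Z) = -3 + (Z + 6)/(A + A) = -3 + (6 + Z)/((2*A)) = -3 + (6 + Z)*(1/(2*A)) = -3 + (6 + Z)/(2*A))
P(R) = R + 7/(-5 + R²) (P(R) = R - (-4 - 3)/((-2 + R*R) - 3) = R - (-7)/((-2 + R²) - 3) = R - (-7)/(-5 + R²) = R + 7/(-5 + R²))
P(L(6, -1))² = ((7 + ((½)*(6 - 1 - 6*6)/6)*(-5 + ((½)*(6 - 1 - 6*6)/6)²))/(-5 + ((½)*(6 - 1 - 6*6)/6)²))² = ((7 + ((½)*(⅙)*(6 - 1 - 36))*(-5 + ((½)*(⅙)*(6 - 1 - 36))²))/(-5 + ((½)*(⅙)*(6 - 1 - 36))²))² = ((7 + ((½)*(⅙)*(-31))*(-5 + ((½)*(⅙)*(-31))²))/(-5 + ((½)*(⅙)*(-31))²))² = ((7 - 31*(-5 + (-31/12)²)/12)/(-5 + (-31/12)²))² = ((7 - 31*(-5 + 961/144)/12)/(-5 + 961/144))² = ((7 - 31/12*241/144)/(241/144))² = (144*(7 - 7471/1728)/241)² = ((144/241)*(4625/1728))² = (4625/2892)² = 21390625/8363664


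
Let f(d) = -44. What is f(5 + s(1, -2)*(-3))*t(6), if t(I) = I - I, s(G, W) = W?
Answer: 0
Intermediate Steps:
t(I) = 0
f(5 + s(1, -2)*(-3))*t(6) = -44*0 = 0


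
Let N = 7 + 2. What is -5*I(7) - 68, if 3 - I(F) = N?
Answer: -38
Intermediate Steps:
N = 9
I(F) = -6 (I(F) = 3 - 1*9 = 3 - 9 = -6)
-5*I(7) - 68 = -5*(-6) - 68 = 30 - 68 = -38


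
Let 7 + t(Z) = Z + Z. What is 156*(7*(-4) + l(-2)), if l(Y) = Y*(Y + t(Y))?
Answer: -312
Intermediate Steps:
t(Z) = -7 + 2*Z (t(Z) = -7 + (Z + Z) = -7 + 2*Z)
l(Y) = Y*(-7 + 3*Y) (l(Y) = Y*(Y + (-7 + 2*Y)) = Y*(-7 + 3*Y))
156*(7*(-4) + l(-2)) = 156*(7*(-4) - 2*(-7 + 3*(-2))) = 156*(-28 - 2*(-7 - 6)) = 156*(-28 - 2*(-13)) = 156*(-28 + 26) = 156*(-2) = -312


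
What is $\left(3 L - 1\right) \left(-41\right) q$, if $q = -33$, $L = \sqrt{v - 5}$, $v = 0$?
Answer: $-1353 + 4059 i \sqrt{5} \approx -1353.0 + 9076.2 i$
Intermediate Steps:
$L = i \sqrt{5}$ ($L = \sqrt{0 - 5} = \sqrt{-5} = i \sqrt{5} \approx 2.2361 i$)
$\left(3 L - 1\right) \left(-41\right) q = \left(3 i \sqrt{5} - 1\right) \left(-41\right) \left(-33\right) = \left(-1 + 3 i \sqrt{5}\right) \left(-41\right) \left(-33\right) = \left(41 - 123 i \sqrt{5}\right) \left(-33\right) = -1353 + 4059 i \sqrt{5}$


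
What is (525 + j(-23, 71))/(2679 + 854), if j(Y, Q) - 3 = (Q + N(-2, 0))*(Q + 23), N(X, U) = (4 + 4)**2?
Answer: 13218/3533 ≈ 3.7413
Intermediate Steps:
N(X, U) = 64 (N(X, U) = 8**2 = 64)
j(Y, Q) = 3 + (23 + Q)*(64 + Q) (j(Y, Q) = 3 + (Q + 64)*(Q + 23) = 3 + (64 + Q)*(23 + Q) = 3 + (23 + Q)*(64 + Q))
(525 + j(-23, 71))/(2679 + 854) = (525 + (1475 + 71**2 + 87*71))/(2679 + 854) = (525 + (1475 + 5041 + 6177))/3533 = (525 + 12693)*(1/3533) = 13218*(1/3533) = 13218/3533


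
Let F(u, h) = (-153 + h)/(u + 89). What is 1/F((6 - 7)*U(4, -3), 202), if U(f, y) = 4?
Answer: 85/49 ≈ 1.7347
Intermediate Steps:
F(u, h) = (-153 + h)/(89 + u)
1/F((6 - 7)*U(4, -3), 202) = 1/((-153 + 202)/(89 + (6 - 7)*4)) = 1/(49/(89 - 1*4)) = 1/(49/(89 - 4)) = 1/(49/85) = 85/49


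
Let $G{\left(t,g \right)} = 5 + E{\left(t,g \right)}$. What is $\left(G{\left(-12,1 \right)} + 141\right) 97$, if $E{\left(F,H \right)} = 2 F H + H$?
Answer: $11931$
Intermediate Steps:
$E{\left(F,H \right)} = H + 2 F H$ ($E{\left(F,H \right)} = 2 F H + H = H + 2 F H$)
$G{\left(t,g \right)} = 5 + g \left(1 + 2 t\right)$
$\left(G{\left(-12,1 \right)} + 141\right) 97 = \left(\left(5 + 1 \left(1 + 2 \left(-12\right)\right)\right) + 141\right) 97 = \left(\left(5 + 1 \left(1 - 24\right)\right) + 141\right) 97 = \left(\left(5 + 1 \left(-23\right)\right) + 141\right) 97 = \left(\left(5 - 23\right) + 141\right) 97 = \left(-18 + 141\right) 97 = 123 \cdot 97 = 11931$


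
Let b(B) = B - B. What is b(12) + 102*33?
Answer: 3366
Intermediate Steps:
b(B) = 0
b(12) + 102*33 = 0 + 102*33 = 0 + 3366 = 3366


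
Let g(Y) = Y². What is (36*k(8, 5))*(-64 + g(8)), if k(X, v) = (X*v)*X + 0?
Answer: 0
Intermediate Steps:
k(X, v) = v*X² (k(X, v) = v*X² + 0 = v*X²)
(36*k(8, 5))*(-64 + g(8)) = (36*(5*8²))*(-64 + 8²) = (36*(5*64))*(-64 + 64) = (36*320)*0 = 11520*0 = 0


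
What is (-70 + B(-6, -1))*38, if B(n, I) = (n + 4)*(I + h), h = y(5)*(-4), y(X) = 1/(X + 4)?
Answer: -22952/9 ≈ -2550.2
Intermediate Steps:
y(X) = 1/(4 + X)
h = -4/9 (h = -4/(4 + 5) = -4/9 ≈ -0.44444)
B(n, I) = (4 + n)*(-4/9 + I) (B(n, I) = (n + 4)*(I - 4/9) = (4 + n)*(-4/9 + I))
(-70 + B(-6, -1))*38 = (-70 + (-16/9 + 4*(-1) - 4/9*(-6) - 1*(-6)))*38 = (-70 + (-16/9 - 4 + 8/3 + 6))*38 = (-70 + 26/9)*38 = -604/9*38 = -22952/9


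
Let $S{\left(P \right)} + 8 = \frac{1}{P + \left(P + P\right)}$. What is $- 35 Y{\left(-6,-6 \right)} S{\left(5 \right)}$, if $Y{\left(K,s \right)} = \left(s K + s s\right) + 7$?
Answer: $\frac{65807}{3} \approx 21936.0$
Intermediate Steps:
$S{\left(P \right)} = -8 + \frac{1}{3 P}$ ($S{\left(P \right)} = -8 + \frac{1}{P + \left(P + P\right)} = -8 + \frac{1}{P + 2 P} = -8 + \frac{1}{3 P}$)
$Y{\left(K,s \right)} = 7 + s^{2} + K s$ ($Y{\left(K,s \right)} = \left(K s + s^{2}\right) + 7 = \left(s^{2} + K s\right) + 7 = 7 + s^{2} + K s$)
$- 35 Y{\left(-6,-6 \right)} S{\left(5 \right)} = - 35 \left(7 + \left(-6\right)^{2} - -36\right) \left(-8 + \frac{1}{3 \cdot 5}\right) = - 35 \left(7 + 36 + 36\right) \left(-8 + \frac{1}{3} \cdot \frac{1}{5}\right) = \left(-35\right) 79 \left(-8 + \frac{1}{15}\right) = \left(-2765\right) \left(- \frac{119}{15}\right) = \frac{65807}{3}$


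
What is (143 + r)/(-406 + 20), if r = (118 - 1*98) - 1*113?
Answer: -25/193 ≈ -0.12953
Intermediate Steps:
r = -93 (r = (118 - 98) - 113 = 20 - 113 = -93)
(143 + r)/(-406 + 20) = (143 - 93)/(-406 + 20) = 50/(-386) = 50*(-1/386) = -25/193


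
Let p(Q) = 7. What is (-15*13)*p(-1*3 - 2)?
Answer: -1365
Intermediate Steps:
(-15*13)*p(-1*3 - 2) = -15*13*7 = -195*7 = -1365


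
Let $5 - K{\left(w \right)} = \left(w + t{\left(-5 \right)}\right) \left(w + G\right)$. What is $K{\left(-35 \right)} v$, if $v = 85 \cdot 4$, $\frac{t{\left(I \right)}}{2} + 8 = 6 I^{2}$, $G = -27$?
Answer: $5250620$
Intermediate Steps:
$t{\left(I \right)} = -16 + 12 I^{2}$ ($t{\left(I \right)} = -16 + 2 \cdot 6 I^{2} = -16 + 12 I^{2}$)
$v = 340$
$K{\left(w \right)} = 5 - \left(-27 + w\right) \left(284 + w\right)$ ($K{\left(w \right)} = 5 - \left(w - \left(16 - 12 \left(-5\right)^{2}\right)\right) \left(w - 27\right) = 5 - \left(w + \left(-16 + 12 \cdot 25\right)\right) \left(-27 + w\right) = 5 - \left(w + \left(-16 + 300\right)\right) \left(-27 + w\right) = 5 - \left(w + 284\right) \left(-27 + w\right) = 5 - \left(284 + w\right) \left(-27 + w\right) = 5 - \left(-27 + w\right) \left(284 + w\right)$)
$K{\left(-35 \right)} v = \left(7673 - \left(-35\right)^{2} - -8995\right) 340 = \left(7673 - 1225 + 8995\right) 340 = 15443 \cdot 340 = 5250620$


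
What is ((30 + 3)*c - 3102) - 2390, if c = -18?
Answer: -6086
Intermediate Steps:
((30 + 3)*c - 3102) - 2390 = ((30 + 3)*(-18) - 3102) - 2390 = (33*(-18) - 3102) - 2390 = (-594 - 3102) - 2390 = -3696 - 2390 = -6086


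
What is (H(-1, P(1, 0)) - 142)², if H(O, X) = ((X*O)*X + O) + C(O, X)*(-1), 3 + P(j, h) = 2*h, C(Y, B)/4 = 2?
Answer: 25600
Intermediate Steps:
C(Y, B) = 8 (C(Y, B) = 4*2 = 8)
P(j, h) = -3 + 2*h
H(O, X) = -8 + O + O*X² (H(O, X) = ((X*O)*X + O) + 8*(-1) = ((O*X)*X + O) - 8 = (O*X² + O) - 8 = (O + O*X²) - 8 = -8 + O + O*X²)
(H(-1, P(1, 0)) - 142)² = ((-8 - 1 - (-3 + 2*0)²) - 142)² = ((-8 - 1 - (-3 + 0)²) - 142)² = ((-8 - 1 - 1*(-3)²) - 142)² = ((-8 - 1 - 1*9) - 142)² = ((-8 - 1 - 9) - 142)² = (-18 - 142)² = (-160)² = 25600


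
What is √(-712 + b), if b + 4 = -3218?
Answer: I*√3934 ≈ 62.722*I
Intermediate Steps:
b = -3222 (b = -4 - 3218 = -3222)
√(-712 + b) = √(-712 - 3222) = √(-3934) = I*√3934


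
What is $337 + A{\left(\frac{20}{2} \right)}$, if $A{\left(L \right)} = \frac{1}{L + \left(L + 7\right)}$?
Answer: $\frac{9100}{27} \approx 337.04$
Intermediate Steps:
$A{\left(L \right)} = \frac{1}{7 + 2 L}$ ($A{\left(L \right)} = \frac{1}{L + \left(7 + L\right)} = \frac{1}{7 + 2 L}$)
$337 + A{\left(\frac{20}{2} \right)} = 337 + \frac{1}{7 + 2 \cdot \frac{20}{2}} = 337 + \frac{1}{7 + 2 \cdot 20 \cdot \frac{1}{2}} = 337 + \frac{1}{7 + 2 \cdot 10} = 337 + \frac{1}{7 + 20} = 337 + \frac{1}{27} = \frac{9100}{27}$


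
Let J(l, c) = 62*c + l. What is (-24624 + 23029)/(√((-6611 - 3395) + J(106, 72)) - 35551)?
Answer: 56703845/1263879037 + 9570*I*√151/1263879037 ≈ 0.044865 + 9.3045e-5*I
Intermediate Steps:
J(l, c) = l + 62*c
(-24624 + 23029)/(√((-6611 - 3395) + J(106, 72)) - 35551) = (-24624 + 23029)/(√((-6611 - 3395) + (106 + 62*72)) - 35551) = -1595/(√(-10006 + (106 + 4464)) - 35551) = -1595/(√(-10006 + 4570) - 35551) = -1595/(√(-5436) - 35551) = -1595/(6*I*√151 - 35551) = -1595/(-35551 + 6*I*√151)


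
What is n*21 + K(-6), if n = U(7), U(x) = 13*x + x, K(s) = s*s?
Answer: 2094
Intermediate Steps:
K(s) = s²
U(x) = 14*x
n = 98 (n = 14*7 = 98)
n*21 + K(-6) = 98*21 + (-6)² = 2058 + 36 = 2094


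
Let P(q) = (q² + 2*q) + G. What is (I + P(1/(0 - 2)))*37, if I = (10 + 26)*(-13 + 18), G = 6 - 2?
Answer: 27121/4 ≈ 6780.3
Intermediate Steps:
G = 4
P(q) = 4 + q² + 2*q (P(q) = (q² + 2*q) + 4 = 4 + q² + 2*q)
I = 180 (I = 36*5 = 180)
(I + P(1/(0 - 2)))*37 = (180 + (4 + (1/(0 - 2))² + 2/(0 - 2)))*37 = (180 + (4 + (1/(-2))² + 2/(-2)))*37 = (180 + (4 + (-½)² + 2*(-½)))*37 = (180 + (4 + ¼ - 1))*37 = (180 + 13/4)*37 = (733/4)*37 = 27121/4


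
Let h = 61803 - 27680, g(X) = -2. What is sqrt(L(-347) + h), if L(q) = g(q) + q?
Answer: sqrt(33774) ≈ 183.78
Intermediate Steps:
L(q) = -2 + q
h = 34123
sqrt(L(-347) + h) = sqrt((-2 - 347) + 34123) = sqrt(-349 + 34123) = sqrt(33774)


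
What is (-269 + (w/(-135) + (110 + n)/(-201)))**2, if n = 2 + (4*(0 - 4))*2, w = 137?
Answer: 5982348541456/81812025 ≈ 73123.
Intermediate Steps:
n = -30 (n = 2 + (4*(-4))*2 = 2 - 16*2 = 2 - 32 = -30)
(-269 + (w/(-135) + (110 + n)/(-201)))**2 = (-269 + (137/(-135) + (110 - 30)/(-201)))**2 = (-269 + (137*(-1/135) + 80*(-1/201)))**2 = (-269 + (-137/135 - 80/201))**2 = (-269 - 12779/9045)**2 = (-2445884/9045)**2 = 5982348541456/81812025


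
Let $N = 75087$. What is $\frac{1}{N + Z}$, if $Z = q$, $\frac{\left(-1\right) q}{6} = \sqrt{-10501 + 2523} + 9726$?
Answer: $\frac{1859}{31134841} + \frac{2 i \sqrt{7978}}{93404523} \approx 5.9708 \cdot 10^{-5} + 1.9125 \cdot 10^{-6} i$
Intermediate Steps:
$q = -58356 - 6 i \sqrt{7978}$ ($q = - 6 \left(\sqrt{-10501 + 2523} + 9726\right) = - 6 \left(\sqrt{-7978} + 9726\right) = - 6 \left(i \sqrt{7978} + 9726\right) = - 6 \left(9726 + i \sqrt{7978}\right) = -58356 - 6 i \sqrt{7978} \approx -58356.0 - 535.92 i$)
$Z = -58356 - 6 i \sqrt{7978} \approx -58356.0 - 535.92 i$
$\frac{1}{N + Z} = \frac{1}{75087 - \left(58356 + 6 i \sqrt{7978}\right)} = \frac{1}{16731 - 6 i \sqrt{7978}}$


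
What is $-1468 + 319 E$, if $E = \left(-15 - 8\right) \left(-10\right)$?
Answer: $71902$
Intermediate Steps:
$E = 230$ ($E = \left(-23\right) \left(-10\right) = 230$)
$-1468 + 319 E = -1468 + 319 \cdot 230 = -1468 + 73370 = 71902$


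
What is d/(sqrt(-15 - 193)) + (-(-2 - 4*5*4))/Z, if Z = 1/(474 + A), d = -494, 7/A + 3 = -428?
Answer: 16751534/431 + 19*I*sqrt(13)/2 ≈ 38867.0 + 34.253*I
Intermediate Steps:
A = -7/431 (A = 7/(-3 - 428) = 7/(-431) = 7*(-1/431) = -7/431 ≈ -0.016241)
Z = 431/204287 (Z = 1/(474 - 7/431) = 1/(204287/431) = 431/204287 ≈ 0.0021098)
d/(sqrt(-15 - 193)) + (-(-2 - 4*5*4))/Z = -494/sqrt(-15 - 193) + (-(-2 - 4*5*4))/(431/204287) = -494*(-I*sqrt(13)/52) - (-2 - 20*4)*(204287/431) = -494*(-I*sqrt(13)/52) - (-2 - 80)*(204287/431) = -(-19)*I*sqrt(13)/2 - 1*(-82)*(204287/431) = 19*I*sqrt(13)/2 + 82*(204287/431) = 19*I*sqrt(13)/2 + 16751534/431 = 16751534/431 + 19*I*sqrt(13)/2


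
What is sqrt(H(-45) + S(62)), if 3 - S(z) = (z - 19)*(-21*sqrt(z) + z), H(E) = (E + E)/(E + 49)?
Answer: sqrt(-10742 + 3612*sqrt(62))/2 ≈ 66.519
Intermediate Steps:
H(E) = 2*E/(49 + E) (H(E) = (2*E)/(49 + E) = 2*E/(49 + E))
S(z) = 3 - (-19 + z)*(z - 21*sqrt(z)) (S(z) = 3 - (z - 19)*(-21*sqrt(z) + z) = 3 - (-19 + z)*(z - 21*sqrt(z)))
sqrt(H(-45) + S(62)) = sqrt(2*(-45)/(49 - 45) + (3 - 1*62**2 - 399*sqrt(62) + 19*62 + 21*62**(3/2))) = sqrt(2*(-45)/4 + (3 - 1*3844 - 399*sqrt(62) + 1178 + 21*(62*sqrt(62)))) = sqrt(2*(-45)*(1/4) + (3 - 3844 - 399*sqrt(62) + 1178 + 1302*sqrt(62))) = sqrt(-45/2 + (-2663 + 903*sqrt(62))) = sqrt(-5371/2 + 903*sqrt(62))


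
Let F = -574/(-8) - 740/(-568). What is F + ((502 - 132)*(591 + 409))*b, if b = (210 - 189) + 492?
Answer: 53906060747/284 ≈ 1.8981e+8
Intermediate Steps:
F = 20747/284 (F = -574*(-⅛) - 740*(-1/568) = 287/4 + 185/142 = 20747/284 ≈ 73.053)
b = 513 (b = 21 + 492 = 513)
F + ((502 - 132)*(591 + 409))*b = 20747/284 + ((502 - 132)*(591 + 409))*513 = 20747/284 + (370*1000)*513 = 20747/284 + 370000*513 = 20747/284 + 189810000 = 53906060747/284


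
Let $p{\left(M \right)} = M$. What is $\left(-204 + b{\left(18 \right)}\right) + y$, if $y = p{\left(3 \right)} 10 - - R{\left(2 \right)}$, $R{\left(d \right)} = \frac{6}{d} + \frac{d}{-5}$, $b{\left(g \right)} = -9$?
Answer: $- \frac{902}{5} \approx -180.4$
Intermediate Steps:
$R{\left(d \right)} = \frac{6}{d} - \frac{d}{5}$ ($R{\left(d \right)} = \frac{6}{d} + d \left(- \frac{1}{5}\right) = \frac{6}{d} - \frac{d}{5}$)
$y = \frac{163}{5}$ ($y = 3 \cdot 10 + \left(\left(\frac{6}{2} - \frac{2}{5}\right) - 0\right) = 30 + \left(\left(6 \cdot \frac{1}{2} - \frac{2}{5}\right) + 0\right) = 30 + \left(\left(3 - \frac{2}{5}\right) + 0\right) = 30 + \left(\frac{13}{5} + 0\right) = 30 + \frac{13}{5} = \frac{163}{5} \approx 32.6$)
$\left(-204 + b{\left(18 \right)}\right) + y = \left(-204 - 9\right) + \frac{163}{5} = -213 + \frac{163}{5} = - \frac{902}{5}$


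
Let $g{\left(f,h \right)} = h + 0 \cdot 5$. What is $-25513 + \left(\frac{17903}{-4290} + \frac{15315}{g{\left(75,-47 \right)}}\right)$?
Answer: $- \frac{5210728981}{201630} \approx -25843.0$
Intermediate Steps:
$g{\left(f,h \right)} = h$ ($g{\left(f,h \right)} = h + 0 = h$)
$-25513 + \left(\frac{17903}{-4290} + \frac{15315}{g{\left(75,-47 \right)}}\right) = -25513 + \left(\frac{17903}{-4290} + \frac{15315}{-47}\right) = -25513 + \left(17903 \left(- \frac{1}{4290}\right) + 15315 \left(- \frac{1}{47}\right)\right) = -25513 - \frac{66542791}{201630} = - \frac{5210728981}{201630}$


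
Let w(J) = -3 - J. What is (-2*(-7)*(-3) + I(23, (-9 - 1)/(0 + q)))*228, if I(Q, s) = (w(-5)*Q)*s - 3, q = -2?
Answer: 42180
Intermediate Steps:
I(Q, s) = -3 + 2*Q*s (I(Q, s) = ((-3 - 1*(-5))*Q)*s - 3 = ((-3 + 5)*Q)*s - 3 = (2*Q)*s - 3 = 2*Q*s - 3 = -3 + 2*Q*s)
(-2*(-7)*(-3) + I(23, (-9 - 1)/(0 + q)))*228 = (-2*(-7)*(-3) + (-3 + 2*23*((-9 - 1)/(0 - 2))))*228 = (14*(-3) + (-3 + 2*23*(-10/(-2))))*228 = (-42 + (-3 + 2*23*(-10*(-1/2))))*228 = (-42 + (-3 + 2*23*5))*228 = (-42 + (-3 + 230))*228 = (-42 + 227)*228 = 185*228 = 42180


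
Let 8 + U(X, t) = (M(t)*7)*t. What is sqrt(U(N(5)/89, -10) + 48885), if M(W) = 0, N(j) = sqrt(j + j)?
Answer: sqrt(48877) ≈ 221.08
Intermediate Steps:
N(j) = sqrt(2)*sqrt(j) (N(j) = sqrt(2*j) = sqrt(2)*sqrt(j))
U(X, t) = -8 (U(X, t) = -8 + (0*7)*t = -8 + 0*t = -8 + 0 = -8)
sqrt(U(N(5)/89, -10) + 48885) = sqrt(-8 + 48885) = sqrt(48877)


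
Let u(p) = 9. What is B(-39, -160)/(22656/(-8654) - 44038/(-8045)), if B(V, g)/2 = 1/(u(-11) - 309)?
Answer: -6962143/2982559980 ≈ -0.0023343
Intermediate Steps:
B(V, g) = -1/150 (B(V, g) = 2/(9 - 309) = 2/(-300) = 2*(-1/300) = -1/150)
B(-39, -160)/(22656/(-8654) - 44038/(-8045)) = -1/(150*(22656/(-8654) - 44038/(-8045))) = -1/(150*(22656*(-1/8654) - 44038*(-1/8045))) = -1/(150*(-11328/4327 + 44038/8045)) = -1/(150*99418666/34810715) = -1/150*34810715/99418666 = -6962143/2982559980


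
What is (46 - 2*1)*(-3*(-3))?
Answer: 396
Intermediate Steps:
(46 - 2*1)*(-3*(-3)) = (46 - 2)*9 = 44*9 = 396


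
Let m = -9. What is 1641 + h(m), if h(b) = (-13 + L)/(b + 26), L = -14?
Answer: 27870/17 ≈ 1639.4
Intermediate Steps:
h(b) = -27/(26 + b) (h(b) = (-13 - 14)/(b + 26) = -27/(26 + b))
1641 + h(m) = 1641 - 27/(26 - 9) = 1641 - 27/17 = 27870/17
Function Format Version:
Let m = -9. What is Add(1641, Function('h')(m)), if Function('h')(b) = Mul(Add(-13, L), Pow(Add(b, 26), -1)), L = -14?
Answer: Rational(27870, 17) ≈ 1639.4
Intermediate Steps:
Function('h')(b) = Mul(-27, Pow(Add(26, b), -1)) (Function('h')(b) = Mul(Add(-13, -14), Pow(Add(b, 26), -1)) = Mul(-27, Pow(Add(26, b), -1)))
Add(1641, Function('h')(m)) = Add(1641, Mul(-27, Pow(Add(26, -9), -1))) = Add(1641, Mul(-27, Pow(17, -1))) = Add(1641, Mul(-27, Rational(1, 17))) = Add(1641, Rational(-27, 17)) = Rational(27870, 17)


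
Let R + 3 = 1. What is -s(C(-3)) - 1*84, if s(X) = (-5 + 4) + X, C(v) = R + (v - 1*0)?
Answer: -78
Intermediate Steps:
R = -2 (R = -3 + 1 = -2)
C(v) = -2 + v (C(v) = -2 + (v - 1*0) = -2 + (v + 0) = -2 + v)
s(X) = -1 + X
-s(C(-3)) - 1*84 = -(-1 + (-2 - 3)) - 1*84 = -(-1 - 5) - 84 = -1*(-6) - 84 = 6 - 84 = -78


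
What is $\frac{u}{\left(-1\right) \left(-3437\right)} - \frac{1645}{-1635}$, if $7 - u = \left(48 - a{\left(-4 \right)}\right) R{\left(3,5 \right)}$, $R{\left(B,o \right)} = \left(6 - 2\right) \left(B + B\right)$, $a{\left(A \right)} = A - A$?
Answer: $\frac{756358}{1123899} \approx 0.67298$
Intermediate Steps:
$a{\left(A \right)} = 0$
$R{\left(B,o \right)} = 8 B$ ($R{\left(B,o \right)} = 4 \cdot 2 B = 8 B$)
$u = -1145$ ($u = 7 - \left(48 - 0\right) 8 \cdot 3 = 7 - \left(48 + 0\right) 24 = 7 - 48 \cdot 24 = 7 - 1152 = -1145$)
$\frac{u}{\left(-1\right) \left(-3437\right)} - \frac{1645}{-1635} = - \frac{1145}{\left(-1\right) \left(-3437\right)} - \frac{1645}{-1635} = - \frac{1145}{3437} - - \frac{329}{327} = \left(-1145\right) \frac{1}{3437} + \frac{329}{327} = - \frac{1145}{3437} + \frac{329}{327} = \frac{756358}{1123899}$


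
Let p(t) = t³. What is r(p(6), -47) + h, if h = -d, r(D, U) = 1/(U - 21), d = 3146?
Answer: -213929/68 ≈ -3146.0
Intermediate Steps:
r(D, U) = 1/(-21 + U)
h = -3146 (h = -1*3146 = -3146)
r(p(6), -47) + h = 1/(-21 - 47) - 3146 = 1/(-68) - 3146 = -1/68 - 3146 = -213929/68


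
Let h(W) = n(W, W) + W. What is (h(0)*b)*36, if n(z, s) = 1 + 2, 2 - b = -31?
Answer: 3564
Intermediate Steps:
b = 33 (b = 2 - 1*(-31) = 2 + 31 = 33)
n(z, s) = 3
h(W) = 3 + W
(h(0)*b)*36 = ((3 + 0)*33)*36 = (3*33)*36 = 99*36 = 3564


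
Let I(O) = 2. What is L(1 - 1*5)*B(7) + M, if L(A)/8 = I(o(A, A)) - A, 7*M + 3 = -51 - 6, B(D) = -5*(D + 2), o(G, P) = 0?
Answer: -15180/7 ≈ -2168.6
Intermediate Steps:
B(D) = -10 - 5*D (B(D) = -5*(2 + D) = -10 - 5*D)
M = -60/7 (M = -3/7 + (-51 - 6)/7 = -3/7 + (⅐)*(-57) = -3/7 - 57/7 = -60/7 ≈ -8.5714)
L(A) = 16 - 8*A (L(A) = 8*(2 - A) = 16 - 8*A)
L(1 - 1*5)*B(7) + M = (16 - 8*(1 - 1*5))*(-10 - 5*7) - 60/7 = (16 - 8*(1 - 5))*(-10 - 35) - 60/7 = (16 - 8*(-4))*(-45) - 60/7 = (16 + 32)*(-45) - 60/7 = 48*(-45) - 60/7 = -2160 - 60/7 = -15180/7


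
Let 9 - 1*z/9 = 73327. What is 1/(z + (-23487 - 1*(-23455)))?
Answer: -1/659894 ≈ -1.5154e-6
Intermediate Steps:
z = -659862 (z = 81 - 9*73327 = 81 - 659943 = -659862)
1/(z + (-23487 - 1*(-23455))) = 1/(-659862 + (-23487 - 1*(-23455))) = 1/(-659862 + (-23487 + 23455)) = 1/(-659862 - 32) = 1/(-659894) = -1/659894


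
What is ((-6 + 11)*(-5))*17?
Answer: -425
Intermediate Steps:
((-6 + 11)*(-5))*17 = (5*(-5))*17 = -25*17 = -425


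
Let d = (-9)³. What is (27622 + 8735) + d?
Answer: 35628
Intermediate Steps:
d = -729
(27622 + 8735) + d = (27622 + 8735) - 729 = 36357 - 729 = 35628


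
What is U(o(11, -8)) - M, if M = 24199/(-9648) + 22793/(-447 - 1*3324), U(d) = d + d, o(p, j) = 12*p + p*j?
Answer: 390314533/4042512 ≈ 96.552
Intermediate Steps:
o(p, j) = 12*p + j*p
U(d) = 2*d
M = -34573477/4042512 (M = 24199*(-1/9648) + 22793/(-447 - 3324) = -24199/9648 + 22793/(-3771) = -24199/9648 + 22793*(-1/3771) = -24199/9648 - 22793/3771 = -34573477/4042512 ≈ -8.5525)
U(o(11, -8)) - M = 2*(11*(12 - 8)) - 1*(-34573477/4042512) = 2*(11*4) + 34573477/4042512 = 2*44 + 34573477/4042512 = 88 + 34573477/4042512 = 390314533/4042512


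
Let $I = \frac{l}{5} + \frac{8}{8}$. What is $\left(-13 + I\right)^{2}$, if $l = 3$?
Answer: $\frac{3249}{25} \approx 129.96$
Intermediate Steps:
$I = \frac{8}{5}$ ($I = \frac{3}{5} + \frac{8}{8} = 3 \cdot \frac{1}{5} + 8 \cdot \frac{1}{8} = \frac{3}{5} + 1 = \frac{8}{5} \approx 1.6$)
$\left(-13 + I\right)^{2} = \left(-13 + \frac{8}{5}\right)^{2} = \left(- \frac{57}{5}\right)^{2} = \frac{3249}{25}$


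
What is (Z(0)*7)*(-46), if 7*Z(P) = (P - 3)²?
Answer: -414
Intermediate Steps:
Z(P) = (-3 + P)²/7 (Z(P) = (P - 3)²/7 = (-3 + P)²/7)
(Z(0)*7)*(-46) = (((-3 + 0)²/7)*7)*(-46) = (((⅐)*(-3)²)*7)*(-46) = (((⅐)*9)*7)*(-46) = ((9/7)*7)*(-46) = 9*(-46) = -414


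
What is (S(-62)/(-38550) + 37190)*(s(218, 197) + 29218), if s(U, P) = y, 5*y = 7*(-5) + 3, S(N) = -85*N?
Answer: 6979962013178/6425 ≈ 1.0864e+9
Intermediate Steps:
y = -32/5 (y = (7*(-5) + 3)/5 = (-35 + 3)/5 = (⅕)*(-32) = -32/5 ≈ -6.4000)
s(U, P) = -32/5
(S(-62)/(-38550) + 37190)*(s(218, 197) + 29218) = (-85*(-62)/(-38550) + 37190)*(-32/5 + 29218) = (5270*(-1/38550) + 37190)*(146058/5) = (-527/3855 + 37190)*(146058/5) = (143366923/3855)*(146058/5) = 6979962013178/6425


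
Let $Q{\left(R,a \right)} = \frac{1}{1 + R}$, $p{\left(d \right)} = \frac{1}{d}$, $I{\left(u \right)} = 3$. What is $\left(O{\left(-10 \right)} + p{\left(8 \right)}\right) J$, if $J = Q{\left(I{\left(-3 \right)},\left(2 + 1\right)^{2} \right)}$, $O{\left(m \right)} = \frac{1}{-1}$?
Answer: $- \frac{7}{32} \approx -0.21875$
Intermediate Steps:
$O{\left(m \right)} = -1$
$J = \frac{1}{4}$ ($J = \frac{1}{1 + 3} = \frac{1}{4} \approx 0.25$)
$\left(O{\left(-10 \right)} + p{\left(8 \right)}\right) J = \left(-1 + \frac{1}{8}\right) \frac{1}{4} = \left(- \frac{7}{8}\right) \frac{1}{4} = - \frac{7}{32}$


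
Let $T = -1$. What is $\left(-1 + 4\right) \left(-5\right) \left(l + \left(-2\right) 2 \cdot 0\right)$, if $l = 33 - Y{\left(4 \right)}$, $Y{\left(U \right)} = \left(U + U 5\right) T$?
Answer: $-855$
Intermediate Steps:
$Y{\left(U \right)} = - 6 U$ ($Y{\left(U \right)} = \left(U + U 5\right) \left(-1\right) = \left(U + 5 U\right) \left(-1\right) = 6 U \left(-1\right) = - 6 U$)
$l = 57$ ($l = 33 - \left(-6\right) 4 = 33 - -24 = 33 + 24 = 57$)
$\left(-1 + 4\right) \left(-5\right) \left(l + \left(-2\right) 2 \cdot 0\right) = \left(-1 + 4\right) \left(-5\right) \left(57 + \left(-2\right) 2 \cdot 0\right) = 3 \left(-5\right) \left(57 - 0\right) = - 15 \left(57 + 0\right) = \left(-15\right) 57 = -855$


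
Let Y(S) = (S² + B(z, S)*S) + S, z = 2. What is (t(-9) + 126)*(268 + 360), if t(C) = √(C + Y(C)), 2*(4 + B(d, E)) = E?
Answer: 79128 + 942*√62 ≈ 86545.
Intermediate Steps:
B(d, E) = -4 + E/2
Y(S) = S + S² + S*(-4 + S/2) (Y(S) = (S² + (-4 + S/2)*S) + S = (S² + S*(-4 + S/2)) + S = S + S² + S*(-4 + S/2))
t(C) = √(C + 3*C*(-2 + C)/2)
(t(-9) + 126)*(268 + 360) = (√2*√(-9*(-4 + 3*(-9)))/2 + 126)*(268 + 360) = (√2*√(-9*(-4 - 27))/2 + 126)*628 = (√2*√(-9*(-31))/2 + 126)*628 = (√2*√279/2 + 126)*628 = (√2*(3*√31)/2 + 126)*628 = (3*√62/2 + 126)*628 = (126 + 3*√62/2)*628 = 79128 + 942*√62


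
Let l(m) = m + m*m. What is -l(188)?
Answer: -35532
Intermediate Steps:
l(m) = m + m**2
-l(188) = -188*(1 + 188) = -188*189 = -1*35532 = -35532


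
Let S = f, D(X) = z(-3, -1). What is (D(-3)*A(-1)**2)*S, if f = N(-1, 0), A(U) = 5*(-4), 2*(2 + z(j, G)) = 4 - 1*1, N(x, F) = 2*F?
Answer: 0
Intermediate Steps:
z(j, G) = -1/2 (z(j, G) = -2 + (4 - 1*1)/2 = -2 + (4 - 1)/2 = -2 + (1/2)*3 = -2 + 3/2 = -1/2)
D(X) = -1/2
A(U) = -20
f = 0 (f = 2*0 = 0)
S = 0
(D(-3)*A(-1)**2)*S = -1/2*(-20)**2*0 = -1/2*400*0 = -200*0 = 0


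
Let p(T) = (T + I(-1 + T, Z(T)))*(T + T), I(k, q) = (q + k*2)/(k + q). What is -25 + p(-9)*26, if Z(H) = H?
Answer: 65981/19 ≈ 3472.7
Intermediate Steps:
I(k, q) = (q + 2*k)/(k + q)
p(T) = 2*T*(T + (-2 + 3*T)/(-1 + 2*T)) (p(T) = (T + (T + 2*(-1 + T))/((-1 + T) + T))*(T + T) = (T + (T + (-2 + 2*T))/(-1 + 2*T))*(2*T) = (T + (-2 + 3*T)/(-1 + 2*T))*(2*T) = 2*T*(T + (-2 + 3*T)/(-1 + 2*T)))
-25 + p(-9)*26 = -25 + (4*(-9)*(-1 - 9 + (-9)**2)/(-1 + 2*(-9)))*26 = -25 + (4*(-9)*(-1 - 9 + 81)/(-1 - 18))*26 = -25 + (4*(-9)*71/(-19))*26 = -25 + (4*(-9)*(-1/19)*71)*26 = -25 + (2556/19)*26 = -25 + 66456/19 = 65981/19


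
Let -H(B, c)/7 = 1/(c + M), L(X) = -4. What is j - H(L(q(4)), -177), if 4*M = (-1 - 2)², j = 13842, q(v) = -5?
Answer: 9675530/699 ≈ 13842.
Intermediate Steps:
M = 9/4 (M = (-1 - 2)²/4 = (¼)*(-3)² = (¼)*9 = 9/4 ≈ 2.2500)
H(B, c) = -7/(9/4 + c) (H(B, c) = -7/(c + 9/4) = -7/(9/4 + c))
j - H(L(q(4)), -177) = 13842 - (-28)/(9 + 4*(-177)) = 13842 - (-28)/(9 - 708) = 13842 - (-28)/(-699) = 13842 - (-28)*(-1)/699 = 13842 - 1*28/699 = 13842 - 28/699 = 9675530/699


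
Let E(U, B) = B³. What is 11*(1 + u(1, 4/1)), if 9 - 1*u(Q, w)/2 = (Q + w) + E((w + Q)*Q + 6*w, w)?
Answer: -1309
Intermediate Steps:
u(Q, w) = 18 - 2*Q - 2*w - 2*w³ (u(Q, w) = 18 - 2*((Q + w) + w³) = 18 - 2*(Q + w + w³) = 18 + (-2*Q - 2*w - 2*w³) = 18 - 2*Q - 2*w - 2*w³)
11*(1 + u(1, 4/1)) = 11*(1 + (18 - 2*1 - 8/1 - 2*(4/1)³)) = 11*(1 + (18 - 2 - 8 - 2*(4*1)³)) = 11*(1 + (18 - 2 - 2*4 - 2*4³)) = 11*(1 + (18 - 2 - 8 - 2*64)) = 11*(1 + (18 - 2 - 8 - 128)) = 11*(1 - 120) = 11*(-119) = -1309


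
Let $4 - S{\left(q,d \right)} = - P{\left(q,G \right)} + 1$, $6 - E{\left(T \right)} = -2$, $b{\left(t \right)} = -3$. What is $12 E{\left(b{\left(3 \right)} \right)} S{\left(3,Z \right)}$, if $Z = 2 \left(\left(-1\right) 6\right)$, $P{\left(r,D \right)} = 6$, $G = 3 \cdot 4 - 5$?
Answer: $864$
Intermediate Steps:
$G = 7$ ($G = 12 - 5 = 7$)
$E{\left(T \right)} = 8$ ($E{\left(T \right)} = 6 - -2 = 6 + 2 = 8$)
$Z = -12$ ($Z = 2 \left(-6\right) = -12$)
$S{\left(q,d \right)} = 9$ ($S{\left(q,d \right)} = 4 - \left(\left(-1\right) 6 + 1\right) = 4 - \left(-6 + 1\right) = 4 - -5 = 4 + 5 = 9$)
$12 E{\left(b{\left(3 \right)} \right)} S{\left(3,Z \right)} = 12 \cdot 8 \cdot 9 = 96 \cdot 9 = 864$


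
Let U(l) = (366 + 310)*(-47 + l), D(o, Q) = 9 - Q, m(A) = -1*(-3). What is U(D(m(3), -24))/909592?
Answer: -1183/113699 ≈ -0.010405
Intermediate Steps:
m(A) = 3
U(l) = -31772 + 676*l (U(l) = 676*(-47 + l) = -31772 + 676*l)
U(D(m(3), -24))/909592 = (-31772 + 676*(9 - 1*(-24)))/909592 = (-31772 + 676*(9 + 24))*(1/909592) = (-31772 + 676*33)*(1/909592) = (-31772 + 22308)*(1/909592) = -9464*1/909592 = -1183/113699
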